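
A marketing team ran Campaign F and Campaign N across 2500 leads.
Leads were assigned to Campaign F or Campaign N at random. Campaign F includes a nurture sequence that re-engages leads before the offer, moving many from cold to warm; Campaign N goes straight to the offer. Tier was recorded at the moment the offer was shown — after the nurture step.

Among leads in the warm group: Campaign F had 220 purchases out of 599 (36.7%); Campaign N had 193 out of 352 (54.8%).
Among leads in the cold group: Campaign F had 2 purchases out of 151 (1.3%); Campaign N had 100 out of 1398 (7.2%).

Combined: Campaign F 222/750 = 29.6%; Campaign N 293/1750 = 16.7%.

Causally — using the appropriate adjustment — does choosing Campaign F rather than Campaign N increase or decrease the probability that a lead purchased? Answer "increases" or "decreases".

increases

Within every engagement tier level Campaign N has the higher rate, yet pooled Campaign F does — Simpson's reversal.
Engagement tier lies on the pathway campaign → engagement tier → outcome, so adjusting for it blocks the indirect effect. For the total causal effect of campaign, use the unadjusted pooled rates.
Pooled: Campaign F 29.6% vs Campaign N 16.7%; Campaign F is higher overall.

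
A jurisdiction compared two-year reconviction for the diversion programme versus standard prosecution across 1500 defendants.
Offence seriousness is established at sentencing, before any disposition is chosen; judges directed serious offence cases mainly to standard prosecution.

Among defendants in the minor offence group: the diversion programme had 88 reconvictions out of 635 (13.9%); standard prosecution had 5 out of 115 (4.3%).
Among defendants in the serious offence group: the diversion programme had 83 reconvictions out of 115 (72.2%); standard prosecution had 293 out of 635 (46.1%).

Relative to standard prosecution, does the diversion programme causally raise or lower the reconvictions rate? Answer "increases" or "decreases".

standard prosecution is lower inside every offence seriousness stratum but the diversion programme is lower in aggregate. Whether to stratify depends on how offence seriousness relates to the disposition.
The imbalance in offence seriousness arose from how defendants were allocated, not from anything the disposition did; and offence seriousness independently affects the outcome. The pooled gap is confounded — condition on offence seriousness.
Within each level — minor offence: 13.9% vs 4.3%; serious offence: 72.2% vs 46.1% — standard prosecution is lower every time.

increases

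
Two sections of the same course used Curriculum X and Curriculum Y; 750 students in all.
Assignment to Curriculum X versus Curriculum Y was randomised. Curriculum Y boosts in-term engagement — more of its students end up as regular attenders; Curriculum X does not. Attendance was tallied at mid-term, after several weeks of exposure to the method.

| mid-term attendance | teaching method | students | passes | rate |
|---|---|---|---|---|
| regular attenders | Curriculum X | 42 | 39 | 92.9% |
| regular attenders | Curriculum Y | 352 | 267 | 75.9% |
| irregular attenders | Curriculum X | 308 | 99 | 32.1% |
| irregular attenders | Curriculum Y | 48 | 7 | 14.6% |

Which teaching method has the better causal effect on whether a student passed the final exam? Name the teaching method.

Mid-term attendance is downstream of the teaching method. One should not condition on a consequence of treatment, so the overall rates are the right comparison.
Pooled: Curriculum X 39.4% vs Curriculum Y 68.5%; Curriculum Y is higher overall.

Curriculum Y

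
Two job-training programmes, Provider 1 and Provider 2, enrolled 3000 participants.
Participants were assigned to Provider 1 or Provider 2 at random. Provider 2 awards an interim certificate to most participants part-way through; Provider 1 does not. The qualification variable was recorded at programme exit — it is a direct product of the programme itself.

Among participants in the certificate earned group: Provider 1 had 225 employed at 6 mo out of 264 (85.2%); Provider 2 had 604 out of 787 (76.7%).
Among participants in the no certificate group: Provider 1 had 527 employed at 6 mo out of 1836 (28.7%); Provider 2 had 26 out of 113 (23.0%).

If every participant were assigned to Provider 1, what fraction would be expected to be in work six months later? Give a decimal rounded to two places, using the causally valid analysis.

0.36

The qualification attained during the programme-specific comparison favours Provider 1 throughout, but the pooled figures favour Provider 2. The question is whether to condition on qualification attained during the programme.
The distribution of qualification attained during the programme is itself part of what the programme does — it is an intermediate outcome. Holding it fixed would remove that part of the effect; the total effect is the pooled difference.
So P(outcome | do(Provider 1)) is just the pooled rate for Provider 1: 752/2100 = 0.358.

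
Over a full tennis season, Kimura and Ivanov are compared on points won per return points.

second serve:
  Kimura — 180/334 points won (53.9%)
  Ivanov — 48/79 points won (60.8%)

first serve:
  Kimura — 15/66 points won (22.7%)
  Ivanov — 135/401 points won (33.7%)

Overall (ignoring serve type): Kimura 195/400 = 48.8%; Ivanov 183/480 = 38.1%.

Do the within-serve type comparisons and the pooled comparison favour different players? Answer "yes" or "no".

yes

Within each serve type level (second serve 53.9% vs 60.8%; first serve 22.7% vs 33.7%), Ivanov has the higher rate every time. Pooled: 48.8% vs 38.1% — Kimura has the higher rate overall. The two comparisons disagree.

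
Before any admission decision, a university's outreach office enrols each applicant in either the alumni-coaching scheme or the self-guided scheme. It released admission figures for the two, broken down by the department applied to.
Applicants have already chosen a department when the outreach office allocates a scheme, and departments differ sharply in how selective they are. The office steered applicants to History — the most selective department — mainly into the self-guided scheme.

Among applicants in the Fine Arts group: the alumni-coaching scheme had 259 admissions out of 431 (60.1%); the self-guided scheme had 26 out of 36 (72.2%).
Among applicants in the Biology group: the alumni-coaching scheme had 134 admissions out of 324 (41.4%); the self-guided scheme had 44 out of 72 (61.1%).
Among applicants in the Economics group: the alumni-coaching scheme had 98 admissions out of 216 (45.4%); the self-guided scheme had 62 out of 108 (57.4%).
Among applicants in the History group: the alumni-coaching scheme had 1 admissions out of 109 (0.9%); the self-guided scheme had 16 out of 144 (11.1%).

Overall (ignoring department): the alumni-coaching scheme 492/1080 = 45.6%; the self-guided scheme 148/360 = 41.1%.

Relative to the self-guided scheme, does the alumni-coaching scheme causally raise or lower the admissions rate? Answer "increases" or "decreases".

decreases

Since department is a pre-existing factor (not a product of the outreach scheme) and it affects the outcome on its own, it is a confounder. The stratified rates, not the pooled rate, identify the causal effect.
Within each level — Fine Arts: 60.1% vs 72.2%; Biology: 41.4% vs 61.1%; Economics: 45.4% vs 57.4%; History: 0.9% vs 11.1% — the self-guided scheme is higher every time.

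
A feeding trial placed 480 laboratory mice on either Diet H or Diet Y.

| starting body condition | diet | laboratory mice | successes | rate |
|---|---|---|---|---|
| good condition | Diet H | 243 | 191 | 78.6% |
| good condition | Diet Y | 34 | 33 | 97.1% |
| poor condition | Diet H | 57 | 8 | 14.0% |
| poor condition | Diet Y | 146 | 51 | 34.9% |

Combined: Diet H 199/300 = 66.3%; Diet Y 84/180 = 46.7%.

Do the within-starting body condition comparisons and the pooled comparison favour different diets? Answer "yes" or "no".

yes

Within each starting body condition level (good condition 78.6% vs 97.1%; poor condition 14.0% vs 34.9%), Diet Y has the higher rate every time. Pooled: 66.3% vs 46.7% — Diet H has the higher rate overall. The two comparisons disagree.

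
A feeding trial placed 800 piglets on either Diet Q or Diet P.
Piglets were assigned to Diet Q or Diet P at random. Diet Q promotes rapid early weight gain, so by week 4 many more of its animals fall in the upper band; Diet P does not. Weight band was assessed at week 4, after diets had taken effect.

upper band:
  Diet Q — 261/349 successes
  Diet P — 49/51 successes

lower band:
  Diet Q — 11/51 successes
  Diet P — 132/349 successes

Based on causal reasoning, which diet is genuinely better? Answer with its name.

Diet P is higher inside every week-4 weight band stratum but Diet Q is higher in aggregate. Whether to stratify depends on how week-4 weight band relates to the diet.
The distribution of week-4 weight band is itself part of what the diet does — it is an intermediate outcome. Holding it fixed would remove that part of the effect; the total effect is the pooled difference.
Pooled: Diet Q 68.0% vs Diet P 45.2%; Diet Q is higher overall.

Diet Q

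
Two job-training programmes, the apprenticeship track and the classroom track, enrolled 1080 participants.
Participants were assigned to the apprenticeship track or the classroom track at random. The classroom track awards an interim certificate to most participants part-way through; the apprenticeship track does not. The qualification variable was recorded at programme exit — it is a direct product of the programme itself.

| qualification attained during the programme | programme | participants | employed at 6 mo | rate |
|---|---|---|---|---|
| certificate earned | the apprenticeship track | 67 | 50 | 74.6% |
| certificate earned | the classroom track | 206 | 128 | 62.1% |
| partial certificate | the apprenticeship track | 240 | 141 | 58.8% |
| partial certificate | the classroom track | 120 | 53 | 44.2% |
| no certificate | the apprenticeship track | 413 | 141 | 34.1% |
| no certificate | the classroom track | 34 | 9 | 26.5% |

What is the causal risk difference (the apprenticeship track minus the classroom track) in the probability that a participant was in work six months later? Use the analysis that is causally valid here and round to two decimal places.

the apprenticeship track is higher inside every qualification attained during the programme stratum but the classroom track is higher in aggregate. Whether to stratify depends on how qualification attained during the programme relates to the programme.
Qualification attained during the programme is downstream of the programme. One should not condition on a consequence of treatment, so the overall rates are the right comparison.
The causal difference is the pooled difference: 0.461 − 0.528 = -0.067.

-0.07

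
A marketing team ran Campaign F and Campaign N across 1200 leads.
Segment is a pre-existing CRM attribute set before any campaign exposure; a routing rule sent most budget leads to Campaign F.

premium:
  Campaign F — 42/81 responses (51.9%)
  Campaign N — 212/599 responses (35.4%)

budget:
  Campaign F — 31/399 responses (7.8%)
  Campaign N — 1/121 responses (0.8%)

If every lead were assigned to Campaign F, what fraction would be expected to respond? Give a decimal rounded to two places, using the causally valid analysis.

Campaign F is higher inside every customer segment stratum but Campaign N is higher in aggregate. Whether to stratify depends on how customer segment relates to the campaign.
The imbalance in customer segment arose from how leads were allocated, not from anything the campaign did; and customer segment independently affects the outcome. The pooled gap is confounded — condition on customer segment.
Standardising Campaign F to the population customer segment mix: 0.567·42/81 + 0.433·31/399 = 0.327.

0.33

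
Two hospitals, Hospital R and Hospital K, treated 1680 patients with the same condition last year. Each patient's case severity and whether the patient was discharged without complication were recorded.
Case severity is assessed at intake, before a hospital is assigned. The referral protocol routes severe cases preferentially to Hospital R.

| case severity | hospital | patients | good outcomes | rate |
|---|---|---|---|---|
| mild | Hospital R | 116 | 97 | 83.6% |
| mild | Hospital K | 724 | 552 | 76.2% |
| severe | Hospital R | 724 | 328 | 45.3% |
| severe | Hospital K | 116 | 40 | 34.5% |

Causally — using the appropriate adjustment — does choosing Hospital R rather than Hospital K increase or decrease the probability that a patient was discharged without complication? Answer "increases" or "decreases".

increases

Hospital R is higher inside every case severity stratum but Hospital K is higher in aggregate. Whether to stratify depends on how case severity relates to the hospital.
Case severity differs across hospitals for reasons unrelated to any effect of the hospital itself, and it separately predicts the outcome — a classic confounder. We must compare within case severity levels.
Within each level — mild: 83.6% vs 76.2%; severe: 45.3% vs 34.5% — Hospital R is higher every time.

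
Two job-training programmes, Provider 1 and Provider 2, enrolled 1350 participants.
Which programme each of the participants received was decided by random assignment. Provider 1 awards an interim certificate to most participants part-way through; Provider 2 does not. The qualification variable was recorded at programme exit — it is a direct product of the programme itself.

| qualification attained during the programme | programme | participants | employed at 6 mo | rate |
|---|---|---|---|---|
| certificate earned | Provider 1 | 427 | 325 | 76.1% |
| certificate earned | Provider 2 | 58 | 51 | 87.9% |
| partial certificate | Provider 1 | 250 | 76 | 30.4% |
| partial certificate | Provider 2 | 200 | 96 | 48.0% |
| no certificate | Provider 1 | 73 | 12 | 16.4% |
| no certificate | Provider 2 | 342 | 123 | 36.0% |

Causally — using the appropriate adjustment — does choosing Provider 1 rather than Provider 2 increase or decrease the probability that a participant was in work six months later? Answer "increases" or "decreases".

increases

Because the programme influences qualification attained during the programme, qualification attained during the programme is a post-treatment mediator, not a confounder. Stratifying on it would bias the estimate; the causal effect is the crude pooled difference.
Pooled: Provider 1 55.1% vs Provider 2 45.0%; Provider 1 is higher overall.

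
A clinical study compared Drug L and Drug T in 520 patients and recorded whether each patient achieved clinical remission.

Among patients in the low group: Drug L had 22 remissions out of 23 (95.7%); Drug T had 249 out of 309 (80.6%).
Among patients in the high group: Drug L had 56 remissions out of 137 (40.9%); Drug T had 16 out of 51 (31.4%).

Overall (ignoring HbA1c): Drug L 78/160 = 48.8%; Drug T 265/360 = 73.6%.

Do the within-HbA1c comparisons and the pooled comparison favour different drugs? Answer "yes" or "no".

yes

Within each HbA1c level (low 95.7% vs 80.6%; high 40.9% vs 31.4%), Drug L has the higher rate every time. Pooled: 48.8% vs 73.6% — Drug T has the higher rate overall. The two comparisons disagree.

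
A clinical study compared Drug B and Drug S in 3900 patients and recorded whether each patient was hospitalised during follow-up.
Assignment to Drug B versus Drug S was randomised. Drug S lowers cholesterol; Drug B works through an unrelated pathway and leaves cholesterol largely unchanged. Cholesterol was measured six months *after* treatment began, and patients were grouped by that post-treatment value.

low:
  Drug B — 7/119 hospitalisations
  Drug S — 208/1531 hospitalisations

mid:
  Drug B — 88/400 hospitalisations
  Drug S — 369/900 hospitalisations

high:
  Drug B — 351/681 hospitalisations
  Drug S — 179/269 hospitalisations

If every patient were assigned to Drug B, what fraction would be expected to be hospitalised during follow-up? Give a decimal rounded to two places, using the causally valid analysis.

0.37

Because the drug influences cholesterol, cholesterol is a post-treatment mediator, not a confounder. Stratifying on it would bias the estimate; the causal effect is the crude pooled difference.
So P(outcome | do(Drug B)) is just the pooled rate for Drug B: 446/1200 = 0.372.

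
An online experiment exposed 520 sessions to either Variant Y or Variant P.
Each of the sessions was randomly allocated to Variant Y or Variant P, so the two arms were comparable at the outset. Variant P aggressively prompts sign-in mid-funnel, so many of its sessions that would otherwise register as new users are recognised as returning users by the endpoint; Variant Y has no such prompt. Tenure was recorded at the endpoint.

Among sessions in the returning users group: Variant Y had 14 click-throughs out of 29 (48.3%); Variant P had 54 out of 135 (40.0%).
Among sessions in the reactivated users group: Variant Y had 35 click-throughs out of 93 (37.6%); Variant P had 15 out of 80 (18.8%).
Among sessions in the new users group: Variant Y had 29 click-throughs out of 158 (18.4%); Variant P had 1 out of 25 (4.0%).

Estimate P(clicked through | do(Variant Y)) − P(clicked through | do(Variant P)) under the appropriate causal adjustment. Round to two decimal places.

User tenure is recorded after the variant and is itself shifted by it — it sits on the causal path from variant to outcome. Conditioning on a mediator would strip out part of the effect we want; the pooled comparison gives the total causal effect.
The causal difference is the pooled difference: 0.279 − 0.292 = -0.013.

-0.01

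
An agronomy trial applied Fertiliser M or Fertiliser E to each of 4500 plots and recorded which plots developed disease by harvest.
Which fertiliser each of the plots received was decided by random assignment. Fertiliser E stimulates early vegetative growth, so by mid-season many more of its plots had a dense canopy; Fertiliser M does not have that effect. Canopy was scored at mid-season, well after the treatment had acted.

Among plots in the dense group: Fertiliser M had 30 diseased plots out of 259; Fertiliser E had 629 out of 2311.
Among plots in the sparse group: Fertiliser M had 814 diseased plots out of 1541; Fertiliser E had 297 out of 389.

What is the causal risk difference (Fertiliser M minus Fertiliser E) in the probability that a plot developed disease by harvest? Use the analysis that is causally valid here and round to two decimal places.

+0.13

Within every mid-season canopy level Fertiliser M has the lower rate, yet pooled Fertiliser E does — Simpson's reversal.
The distribution of mid-season canopy is itself part of what the fertiliser does — it is an intermediate outcome. Holding it fixed would remove that part of the effect; the total effect is the pooled difference.
The causal difference is the pooled difference: 0.469 − 0.343 = +0.126.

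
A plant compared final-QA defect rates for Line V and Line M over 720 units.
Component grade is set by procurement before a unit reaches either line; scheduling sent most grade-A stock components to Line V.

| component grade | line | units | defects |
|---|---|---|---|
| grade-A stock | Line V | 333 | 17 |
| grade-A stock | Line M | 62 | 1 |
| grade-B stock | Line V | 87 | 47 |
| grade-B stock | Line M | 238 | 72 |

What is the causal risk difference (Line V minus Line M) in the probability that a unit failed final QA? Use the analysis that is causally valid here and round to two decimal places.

Component grade satisfies the back-door criterion: it is not a descendant of the line, and it blocks the spurious path from line to outcome. Adjusting for it (i.e., using the within-component grade rates) gives the causal effect.
Adjusting over the population distribution of component grade: 0.549·(0.051−0.016) + 0.451·(0.540−0.303) = +0.126.

+0.13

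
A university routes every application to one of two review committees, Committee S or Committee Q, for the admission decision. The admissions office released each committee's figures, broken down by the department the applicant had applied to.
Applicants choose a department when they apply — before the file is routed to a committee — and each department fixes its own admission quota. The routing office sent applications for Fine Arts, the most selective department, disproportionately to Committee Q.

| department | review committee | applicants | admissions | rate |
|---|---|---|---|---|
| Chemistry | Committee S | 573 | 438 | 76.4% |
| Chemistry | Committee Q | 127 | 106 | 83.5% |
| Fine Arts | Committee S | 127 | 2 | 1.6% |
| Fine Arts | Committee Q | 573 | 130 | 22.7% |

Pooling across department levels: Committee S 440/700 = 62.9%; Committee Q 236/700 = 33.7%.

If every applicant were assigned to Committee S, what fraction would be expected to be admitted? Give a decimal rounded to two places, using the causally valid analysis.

0.39

The department-specific comparison favours Committee Q throughout, but the pooled figures favour Committee S. The question is whether to condition on department.
Nothing the review committee does changes department; the imbalance is an allocation artefact. With department also predicting the outcome, the pooled figure is confounded, and the within-stratum comparison is the causal one.
Standardising Committee S to the population department mix: 0.500·438/573 + 0.500·2/127 = 0.390.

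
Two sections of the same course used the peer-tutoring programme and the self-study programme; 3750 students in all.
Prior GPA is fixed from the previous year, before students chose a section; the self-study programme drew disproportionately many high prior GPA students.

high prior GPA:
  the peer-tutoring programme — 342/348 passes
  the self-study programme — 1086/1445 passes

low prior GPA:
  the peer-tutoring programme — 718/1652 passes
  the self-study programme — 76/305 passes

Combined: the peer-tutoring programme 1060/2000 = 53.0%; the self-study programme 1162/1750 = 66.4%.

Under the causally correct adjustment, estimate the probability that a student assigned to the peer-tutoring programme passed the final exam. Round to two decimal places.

0.70

Prior GPA band differs across teaching methods for reasons unrelated to any effect of the teaching method itself, and it separately predicts the outcome — a classic confounder. We must compare within prior GPA band levels.
Standardising the peer-tutoring programme to the population prior GPA band mix: 0.478·342/348 + 0.522·718/1652 = 0.697.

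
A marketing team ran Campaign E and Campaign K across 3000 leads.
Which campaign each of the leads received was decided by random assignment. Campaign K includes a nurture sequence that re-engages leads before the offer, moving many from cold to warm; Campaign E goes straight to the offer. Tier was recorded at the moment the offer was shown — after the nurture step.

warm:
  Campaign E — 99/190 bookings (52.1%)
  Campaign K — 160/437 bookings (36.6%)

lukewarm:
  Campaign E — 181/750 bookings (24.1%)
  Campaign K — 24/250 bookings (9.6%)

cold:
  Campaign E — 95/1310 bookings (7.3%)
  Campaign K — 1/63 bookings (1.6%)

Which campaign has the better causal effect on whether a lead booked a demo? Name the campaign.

Campaign K

Because the campaign influences engagement tier, engagement tier is a post-treatment mediator, not a confounder. Stratifying on it would bias the estimate; the causal effect is the crude pooled difference.
Pooled: Campaign E 16.7% vs Campaign K 24.7%; Campaign K is higher overall.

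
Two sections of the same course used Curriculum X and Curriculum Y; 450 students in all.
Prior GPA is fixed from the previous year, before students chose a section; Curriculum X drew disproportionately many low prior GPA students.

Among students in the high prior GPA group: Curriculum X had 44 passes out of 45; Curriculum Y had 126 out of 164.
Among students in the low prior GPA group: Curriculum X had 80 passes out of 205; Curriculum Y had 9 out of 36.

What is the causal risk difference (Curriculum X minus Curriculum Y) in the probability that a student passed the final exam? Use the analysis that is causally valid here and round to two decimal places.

Prior GPA band differs across teaching methods for reasons unrelated to any effect of the teaching method itself, and it separately predicts the outcome — a classic confounder. We must compare within prior GPA band levels.
Adjusting over the population distribution of prior GPA band: 0.464·(0.978−0.768) + 0.536·(0.390−0.250) = +0.172.

+0.17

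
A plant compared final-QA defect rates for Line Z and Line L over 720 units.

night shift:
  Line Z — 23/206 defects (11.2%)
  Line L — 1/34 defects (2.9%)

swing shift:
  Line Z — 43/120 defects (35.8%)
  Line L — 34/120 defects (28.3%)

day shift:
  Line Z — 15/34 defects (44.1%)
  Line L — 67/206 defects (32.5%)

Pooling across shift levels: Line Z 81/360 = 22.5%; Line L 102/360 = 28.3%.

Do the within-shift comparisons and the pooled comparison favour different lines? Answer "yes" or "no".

Within each shift level (night shift 11.2% vs 2.9%; swing shift 35.8% vs 28.3%; day shift 44.1% vs 32.5%), Line L has the lower rate every time. Pooled: 22.5% vs 28.3% — Line Z has the lower rate overall. The two comparisons disagree.

yes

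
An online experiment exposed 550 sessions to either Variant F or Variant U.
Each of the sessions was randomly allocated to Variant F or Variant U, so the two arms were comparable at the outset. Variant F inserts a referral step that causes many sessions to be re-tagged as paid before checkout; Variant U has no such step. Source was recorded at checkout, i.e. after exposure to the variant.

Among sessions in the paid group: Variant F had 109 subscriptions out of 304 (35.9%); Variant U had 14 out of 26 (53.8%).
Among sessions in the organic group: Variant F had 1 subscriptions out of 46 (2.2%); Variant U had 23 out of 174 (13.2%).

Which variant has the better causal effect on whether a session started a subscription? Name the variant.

Variant F

Within every traffic source level Variant U has the higher rate, yet pooled Variant F does — Simpson's reversal.
Because the variant influences traffic source, traffic source is a post-treatment mediator, not a confounder. Stratifying on it would bias the estimate; the causal effect is the crude pooled difference.
Pooled: Variant F 31.4% vs Variant U 18.5%; Variant F is higher overall.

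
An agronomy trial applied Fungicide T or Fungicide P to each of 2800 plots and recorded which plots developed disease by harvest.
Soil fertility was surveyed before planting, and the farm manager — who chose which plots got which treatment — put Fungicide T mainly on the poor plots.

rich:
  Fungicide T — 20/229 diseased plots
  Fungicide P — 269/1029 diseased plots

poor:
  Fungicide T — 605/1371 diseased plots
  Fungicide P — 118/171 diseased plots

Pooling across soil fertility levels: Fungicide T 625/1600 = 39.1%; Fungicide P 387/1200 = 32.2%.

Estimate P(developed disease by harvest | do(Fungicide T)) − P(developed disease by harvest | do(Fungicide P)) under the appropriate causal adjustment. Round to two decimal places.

-0.22

Within every soil fertility level Fungicide T has the lower rate, yet pooled Fungicide P does — Simpson's reversal.
The imbalance in soil fertility arose from how plots were allocated, not from anything the fungicide did; and soil fertility independently affects the outcome. The pooled gap is confounded — condition on soil fertility.
Adjusting over the population distribution of soil fertility: 0.449·(0.087−0.261) + 0.551·(0.441−0.690) = -0.215.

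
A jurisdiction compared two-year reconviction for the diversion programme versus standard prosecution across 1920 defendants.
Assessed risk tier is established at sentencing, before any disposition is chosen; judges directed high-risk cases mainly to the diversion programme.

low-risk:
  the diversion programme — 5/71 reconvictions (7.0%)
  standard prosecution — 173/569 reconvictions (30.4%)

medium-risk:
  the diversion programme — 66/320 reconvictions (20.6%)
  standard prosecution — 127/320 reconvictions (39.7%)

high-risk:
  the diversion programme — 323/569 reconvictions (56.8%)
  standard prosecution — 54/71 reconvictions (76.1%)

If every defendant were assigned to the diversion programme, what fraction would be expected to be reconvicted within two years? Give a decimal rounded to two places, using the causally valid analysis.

0.28

the diversion programme is lower inside every assessed risk tier stratum but standard prosecution is lower in aggregate. Whether to stratify depends on how assessed risk tier relates to the disposition.
The imbalance in assessed risk tier arose from how defendants were allocated, not from anything the disposition did; and assessed risk tier independently affects the outcome. The pooled gap is confounded — condition on assessed risk tier.
Standardising the diversion programme to the population assessed risk tier mix: 0.333·5/71 + 0.333·66/320 + 0.333·323/569 = 0.281.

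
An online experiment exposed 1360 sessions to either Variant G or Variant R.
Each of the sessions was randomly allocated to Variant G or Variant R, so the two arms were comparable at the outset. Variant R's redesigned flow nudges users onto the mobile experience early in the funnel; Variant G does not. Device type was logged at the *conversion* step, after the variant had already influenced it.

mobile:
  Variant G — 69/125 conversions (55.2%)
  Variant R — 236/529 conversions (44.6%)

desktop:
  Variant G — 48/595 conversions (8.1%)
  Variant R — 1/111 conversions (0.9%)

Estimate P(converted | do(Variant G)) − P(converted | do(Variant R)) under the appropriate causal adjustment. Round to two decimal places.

-0.21

Because the variant influences device type, device type is a post-treatment mediator, not a confounder. Stratifying on it would bias the estimate; the causal effect is the crude pooled difference.
The causal difference is the pooled difference: 0.163 − 0.370 = -0.208.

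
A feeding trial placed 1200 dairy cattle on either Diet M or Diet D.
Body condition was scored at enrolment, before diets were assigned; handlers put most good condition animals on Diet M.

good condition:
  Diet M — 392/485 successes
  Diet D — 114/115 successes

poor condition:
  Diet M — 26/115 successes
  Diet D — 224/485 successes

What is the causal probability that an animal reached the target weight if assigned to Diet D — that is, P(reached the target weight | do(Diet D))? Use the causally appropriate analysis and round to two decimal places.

Diet D is higher inside every starting body condition stratum but Diet M is higher in aggregate. Whether to stratify depends on how starting body condition relates to the diet.
The imbalance in starting body condition arose from how dairy cattle were allocated, not from anything the diet did; and starting body condition independently affects the outcome. The pooled gap is confounded — condition on starting body condition.
Standardising Diet D to the population starting body condition mix: 0.500·114/115 + 0.500·224/485 = 0.727.

0.73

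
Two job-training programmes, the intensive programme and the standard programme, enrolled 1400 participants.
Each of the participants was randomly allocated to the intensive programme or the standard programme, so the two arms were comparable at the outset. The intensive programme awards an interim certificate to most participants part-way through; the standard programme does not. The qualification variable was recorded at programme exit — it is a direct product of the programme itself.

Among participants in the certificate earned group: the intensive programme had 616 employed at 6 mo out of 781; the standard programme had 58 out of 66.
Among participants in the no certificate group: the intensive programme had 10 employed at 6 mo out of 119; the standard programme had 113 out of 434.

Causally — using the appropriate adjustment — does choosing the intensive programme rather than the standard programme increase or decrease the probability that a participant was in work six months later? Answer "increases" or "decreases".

Qualification attained during the programme is recorded after the programme and is itself shifted by it — it sits on the causal path from programme to outcome. Conditioning on a mediator would strip out part of the effect we want; the pooled comparison gives the total causal effect.
Pooled: the intensive programme 69.6% vs the standard programme 34.2%; the intensive programme is higher overall.

increases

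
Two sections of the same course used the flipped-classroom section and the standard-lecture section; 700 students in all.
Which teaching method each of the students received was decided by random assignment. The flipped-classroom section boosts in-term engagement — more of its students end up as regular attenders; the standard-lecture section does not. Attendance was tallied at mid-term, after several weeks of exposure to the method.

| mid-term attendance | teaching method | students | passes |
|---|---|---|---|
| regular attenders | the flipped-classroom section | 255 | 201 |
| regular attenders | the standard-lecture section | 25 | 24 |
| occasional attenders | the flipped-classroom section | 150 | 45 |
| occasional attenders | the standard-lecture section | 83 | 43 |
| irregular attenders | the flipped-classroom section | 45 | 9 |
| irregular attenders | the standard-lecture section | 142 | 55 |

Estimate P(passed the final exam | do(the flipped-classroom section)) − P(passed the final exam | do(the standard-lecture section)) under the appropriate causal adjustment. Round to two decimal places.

Mid-term attendance is downstream of the teaching method. One should not condition on a consequence of treatment, so the overall rates are the right comparison.
The causal difference is the pooled difference: 0.567 − 0.488 = +0.079.

+0.08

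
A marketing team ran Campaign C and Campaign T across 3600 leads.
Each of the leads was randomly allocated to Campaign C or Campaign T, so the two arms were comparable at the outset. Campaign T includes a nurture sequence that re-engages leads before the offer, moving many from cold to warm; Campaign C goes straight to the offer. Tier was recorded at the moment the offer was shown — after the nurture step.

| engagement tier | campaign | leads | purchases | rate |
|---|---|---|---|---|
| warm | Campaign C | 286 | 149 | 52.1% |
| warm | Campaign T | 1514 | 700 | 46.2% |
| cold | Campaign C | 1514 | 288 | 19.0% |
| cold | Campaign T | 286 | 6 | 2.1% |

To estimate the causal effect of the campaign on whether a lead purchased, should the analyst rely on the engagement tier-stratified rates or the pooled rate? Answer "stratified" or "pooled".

Because the campaign influences engagement tier, engagement tier is a post-treatment mediator, not a confounder. Stratifying on it would bias the estimate; the causal effect is the crude pooled difference.
Pooled: Campaign C 24.3% vs Campaign T 39.2%; Campaign T is higher overall.

pooled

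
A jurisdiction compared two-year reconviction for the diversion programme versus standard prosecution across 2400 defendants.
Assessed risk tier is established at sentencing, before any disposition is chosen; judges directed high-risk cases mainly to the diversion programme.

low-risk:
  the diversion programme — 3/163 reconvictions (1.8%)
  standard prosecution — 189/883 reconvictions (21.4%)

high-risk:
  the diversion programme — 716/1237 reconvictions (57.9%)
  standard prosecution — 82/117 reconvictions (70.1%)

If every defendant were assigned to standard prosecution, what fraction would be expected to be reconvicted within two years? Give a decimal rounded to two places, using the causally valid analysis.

Within every assessed risk tier level the diversion programme has the lower rate, yet pooled standard prosecution does — Simpson's reversal.
Here assessed risk tier is a common cause — it drives both which disposition a case falls under and the outcome. The crude comparison mixes populations; the stratum-specific rates are the causally relevant ones.
Standardising standard prosecution to the population assessed risk tier mix: 0.436·189/883 + 0.564·82/117 = 0.489.

0.49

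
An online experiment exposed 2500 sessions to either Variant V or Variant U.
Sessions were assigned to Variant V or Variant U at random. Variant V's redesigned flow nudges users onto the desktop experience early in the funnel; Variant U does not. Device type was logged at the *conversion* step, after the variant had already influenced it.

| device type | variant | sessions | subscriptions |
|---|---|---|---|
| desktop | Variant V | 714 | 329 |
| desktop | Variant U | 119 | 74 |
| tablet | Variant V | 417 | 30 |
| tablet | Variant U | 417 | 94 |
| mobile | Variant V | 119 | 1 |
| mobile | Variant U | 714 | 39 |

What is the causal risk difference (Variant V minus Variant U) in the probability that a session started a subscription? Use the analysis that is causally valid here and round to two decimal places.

Variant U is higher inside every device type stratum but Variant V is higher in aggregate. Whether to stratify depends on how device type relates to the variant.
Because the variant influences device type, device type is a post-treatment mediator, not a confounder. Stratifying on it would bias the estimate; the causal effect is the crude pooled difference.
The causal difference is the pooled difference: 0.288 − 0.166 = +0.122.

+0.12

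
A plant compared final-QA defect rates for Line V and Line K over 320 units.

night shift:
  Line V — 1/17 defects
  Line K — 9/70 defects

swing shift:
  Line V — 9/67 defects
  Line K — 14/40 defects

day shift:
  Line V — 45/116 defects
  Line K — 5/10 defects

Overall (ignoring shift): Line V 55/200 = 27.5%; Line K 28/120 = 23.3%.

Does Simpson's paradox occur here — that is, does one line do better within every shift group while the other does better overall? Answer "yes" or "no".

yes

Within each shift level (night shift 5.9% vs 12.9%; swing shift 13.4% vs 35.0%; day shift 38.8% vs 50.0%), Line V has the lower rate every time. Pooled: 27.5% vs 23.3% — Line K has the lower rate overall. The two comparisons disagree.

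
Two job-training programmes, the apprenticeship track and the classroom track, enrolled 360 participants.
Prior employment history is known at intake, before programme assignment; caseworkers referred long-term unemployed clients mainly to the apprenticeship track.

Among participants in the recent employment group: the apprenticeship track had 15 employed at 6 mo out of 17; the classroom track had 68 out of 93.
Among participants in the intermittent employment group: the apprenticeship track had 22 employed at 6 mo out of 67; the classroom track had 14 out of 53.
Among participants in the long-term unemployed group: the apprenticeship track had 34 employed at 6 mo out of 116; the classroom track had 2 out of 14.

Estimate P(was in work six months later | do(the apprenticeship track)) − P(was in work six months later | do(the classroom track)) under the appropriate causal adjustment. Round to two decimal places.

+0.12

Nothing the programme does changes prior employment history; the imbalance is an allocation artefact. With prior employment history also predicting the outcome, the pooled figure is confounded, and the within-stratum comparison is the causal one.
Adjusting over the population distribution of prior employment history: 0.306·(0.882−0.731) + 0.333·(0.328−0.264) + 0.361·(0.293−0.143) = +0.122.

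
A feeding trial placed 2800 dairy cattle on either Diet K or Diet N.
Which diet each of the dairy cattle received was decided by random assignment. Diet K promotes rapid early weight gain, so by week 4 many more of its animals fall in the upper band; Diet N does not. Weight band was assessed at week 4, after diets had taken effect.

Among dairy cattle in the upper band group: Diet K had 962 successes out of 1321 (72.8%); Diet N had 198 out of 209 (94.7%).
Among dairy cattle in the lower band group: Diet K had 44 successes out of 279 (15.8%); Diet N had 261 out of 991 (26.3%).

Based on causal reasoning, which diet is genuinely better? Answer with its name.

Diet K

Diet N is higher inside every week-4 weight band stratum but Diet K is higher in aggregate. Whether to stratify depends on how week-4 weight band relates to the diet.
Week-4 weight band here is a post-treatment variable shaped by the diet; conditioning on it would introduce bias rather than remove it. The overall comparison is the causal one.
Pooled: Diet K 62.9% vs Diet N 38.2%; Diet K is higher overall.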